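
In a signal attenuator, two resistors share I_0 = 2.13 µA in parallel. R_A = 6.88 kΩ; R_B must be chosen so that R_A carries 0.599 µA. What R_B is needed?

R_B ≈ 2.69 kΩ

In a two-way split, I_A/I_0 = R_B/(R_A + R_B).
0.599/2.13 = R_B/(R_A + R_B) → R_B = R_A · (0.2812)/(1 − 0.2812) = 6.88 × 0.3912 = 2.692 kΩ.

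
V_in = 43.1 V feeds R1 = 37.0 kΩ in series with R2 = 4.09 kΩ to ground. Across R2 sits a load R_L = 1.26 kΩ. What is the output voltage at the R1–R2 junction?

The load sits in parallel with R2, giving an effective lower resistance R2' = R2·R_L/(R2+R_L) = 0.9633 kΩ.
Then V_out = V_in · R2'/(R1 + R2') = 43.1 × 0.9633/37.96 = 1.094 V.

V_out ≈ 1.09 V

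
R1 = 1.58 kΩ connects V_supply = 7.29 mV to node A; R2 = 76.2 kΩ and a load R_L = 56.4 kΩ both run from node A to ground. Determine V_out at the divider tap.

R2 ‖ R_L = (76.2 × 56.4)/(76.2 + 56.4) = 32.41 kΩ.
Then V_out = V_supply · R2'/(R1 + R2') = 7.29 × 32.41/33.99 = 6.951 mV.
(Unloaded it would be 7.14 mV; the load pulls it down.)

V_out ≈ 6.95 mV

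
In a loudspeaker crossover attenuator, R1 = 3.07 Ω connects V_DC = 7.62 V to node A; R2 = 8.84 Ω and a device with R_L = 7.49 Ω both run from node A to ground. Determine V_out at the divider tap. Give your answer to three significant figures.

R2 ‖ R_L = (8.84 × 7.49)/(8.84 + 7.49) = 4.055 Ω.
Voltage divider with the loaded lower leg: V_out = 7.62 × 4.055/(3.07 + 4.055) = 7.62 × 0.5691 = 4.337 V.
(Unloaded it would be 5.66 V; the load pulls it down.)

V_out ≈ 4.34 V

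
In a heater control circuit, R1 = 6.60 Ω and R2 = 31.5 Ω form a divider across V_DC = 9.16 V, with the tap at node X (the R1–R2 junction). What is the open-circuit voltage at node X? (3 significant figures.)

V_th ≈ 7.57 V

With X open, the divider is unloaded: V_th = 9.16 × 31.5/38.10 = 7.573 V.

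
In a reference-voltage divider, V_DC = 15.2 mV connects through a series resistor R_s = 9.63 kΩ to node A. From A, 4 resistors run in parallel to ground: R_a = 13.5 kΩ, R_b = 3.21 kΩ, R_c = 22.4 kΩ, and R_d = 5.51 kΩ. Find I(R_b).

I ≈ 0.687 µA

Equivalent of the parallel group: R_p = 1.635 kΩ.
Node voltage V_A = V_DC · R_p/(R_s + R_p) = 15.2 × 0.1451 = 2.206 mV.
Branch current I = V_A/R_b = 2.206/3.21 = 0.6872 µA.
(Equivalently: I_total = 1.349 µA, then current-divider fraction G_k/ΣG = 0.5093.)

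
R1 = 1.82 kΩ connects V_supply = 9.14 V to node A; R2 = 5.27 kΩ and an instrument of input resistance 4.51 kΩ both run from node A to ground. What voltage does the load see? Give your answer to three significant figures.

R2 ‖ R_L = (5.27 × 4.51)/(5.27 + 4.51) = 2.430 kΩ.
Voltage divider with the loaded lower leg: V_out = 9.14 × 2.430/(1.82 + 2.430) = 9.14 × 0.5718 = 5.226 V.
(Unloaded it would be 6.79 V; the load pulls it down.)

V_out ≈ 5.23 V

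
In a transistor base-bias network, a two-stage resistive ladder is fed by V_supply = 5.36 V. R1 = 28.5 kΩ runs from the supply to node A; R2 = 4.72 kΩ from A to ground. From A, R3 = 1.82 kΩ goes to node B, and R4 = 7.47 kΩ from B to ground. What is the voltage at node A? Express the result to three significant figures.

The second stage (R3 + R4 = 9.290 kΩ) loads node A in parallel with R2.
R2 ‖ (R3+R4) = 3.130 kΩ.
First divider: V_A = V_supply · 3.130/(28.5 + 3.130) = 0.5304 V.

V_A ≈ 0.530 V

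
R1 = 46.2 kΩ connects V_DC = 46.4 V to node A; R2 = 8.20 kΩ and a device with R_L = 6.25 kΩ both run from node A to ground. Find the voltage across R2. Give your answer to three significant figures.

First combine the lower leg with the load: R2 ‖ R_L = 3.547 kΩ.
Voltage divider with the loaded lower leg: V_out = 46.4 × 3.547/(46.2 + 3.547) = 46.4 × 0.07130 = 3.308 V.

V_out ≈ 3.31 V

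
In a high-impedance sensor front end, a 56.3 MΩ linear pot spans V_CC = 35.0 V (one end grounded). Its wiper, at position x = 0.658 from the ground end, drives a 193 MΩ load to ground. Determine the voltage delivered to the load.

The pot divides into 19.25 MΩ above the wiper and 37.05 MΩ below.
R_L loads the lower segment: effective lower R = 31.08 MΩ.
Then V_out = V_CC · 31.08/(19.25 + 31.08) = 21.61 V.

V_out ≈ 21.6 V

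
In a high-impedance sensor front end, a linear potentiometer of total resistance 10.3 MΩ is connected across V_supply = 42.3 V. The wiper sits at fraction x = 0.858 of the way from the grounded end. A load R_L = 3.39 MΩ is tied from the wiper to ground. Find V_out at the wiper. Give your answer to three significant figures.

V_out ≈ 26.5 V

The pot divides into 1.463 MΩ above the wiper and 8.837 MΩ below.
(x·R_p) ‖ R_L = 2.450 MΩ.
Then V_out = V_supply · 2.450/(1.463 + 2.450) = 26.49 V.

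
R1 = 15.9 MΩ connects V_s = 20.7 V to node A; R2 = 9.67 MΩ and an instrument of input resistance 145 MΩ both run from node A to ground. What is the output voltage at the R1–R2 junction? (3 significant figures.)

First combine the lower leg with the load: R2 ‖ R_L = 9.065 MΩ.
Now apply the divider: V_out = 20.7 × 0.3631 = 7.517 V.
(Unloaded it would be 7.83 V; the load pulls it down.)

V_out ≈ 7.52 V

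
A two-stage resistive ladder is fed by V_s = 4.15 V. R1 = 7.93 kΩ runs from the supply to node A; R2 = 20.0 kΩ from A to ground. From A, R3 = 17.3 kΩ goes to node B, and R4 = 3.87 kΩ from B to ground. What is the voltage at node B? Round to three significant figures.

Node A sees R2 in parallel with the series input of stage 2, R3 + R4 = 21.17 kΩ.
Effective lower resistance at A: R2 ‖ 21.17 = 10.28 kΩ.
First divider: V_A = V_s · 10.28/(7.93 + 10.28) = 2.343 V.
Stage 2 is unloaded, so V_B = V_A · R4/(R3+R4) = 2.343 × 3.87/21.17 = 0.4283 V.

V_B ≈ 0.428 V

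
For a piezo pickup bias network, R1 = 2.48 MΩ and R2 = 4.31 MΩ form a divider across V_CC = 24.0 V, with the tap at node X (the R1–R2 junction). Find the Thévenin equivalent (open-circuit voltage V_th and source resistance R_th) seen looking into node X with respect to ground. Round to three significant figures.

V_th ≈ 15.2 V, R_th ≈ 1.57 MΩ

Open-circuit (no load on X): V_th = V_CC · R2/(R1 + R2) = 24.0 × 4.31/(2.480 + 4.31) = 15.23 V.
Zeroing V_CC shorts the top of R1 to ground, so R_th = R1 ‖ R2 = 1.574 MΩ.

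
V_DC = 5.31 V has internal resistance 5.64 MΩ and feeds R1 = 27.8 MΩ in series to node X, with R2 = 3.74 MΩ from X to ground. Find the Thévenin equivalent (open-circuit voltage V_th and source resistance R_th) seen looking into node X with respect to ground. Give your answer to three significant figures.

V_th ≈ 0.534 V, R_th ≈ 3.36 MΩ

R1' = 5.64 + 27.8 = 33.44 MΩ (source resistance + R1).
V_th is the unloaded tap voltage: V_DC · R2/(R1'+R2) = 5.31 × 0.1006 = 0.5341 V.
With V_DC suppressed (replaced by a short), R_th = R1' ‖ R2 = (33.44 × 3.74)/(33.44 + 3.74) = 3.364 MΩ.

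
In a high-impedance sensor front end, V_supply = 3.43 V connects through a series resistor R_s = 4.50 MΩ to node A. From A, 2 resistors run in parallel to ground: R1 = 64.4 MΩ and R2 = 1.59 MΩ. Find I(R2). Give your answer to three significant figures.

Equivalent of the parallel group: R_p = 1.552 MΩ.
V_A = 3.43 × 1.552/6.052 = 0.8795 V.
I(R2) = V_A / R2 = 0.8795/1.59 = 0.5531 µA.

I ≈ 0.553 µA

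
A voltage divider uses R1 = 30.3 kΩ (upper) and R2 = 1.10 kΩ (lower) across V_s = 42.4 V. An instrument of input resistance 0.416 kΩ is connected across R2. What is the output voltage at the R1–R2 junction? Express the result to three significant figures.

V_out ≈ 0.418 V

First combine the lower leg with the load: R2 ‖ R_L = 0.3018 kΩ.
Now apply the divider: V_out = 42.4 × 0.009864 = 0.4182 V.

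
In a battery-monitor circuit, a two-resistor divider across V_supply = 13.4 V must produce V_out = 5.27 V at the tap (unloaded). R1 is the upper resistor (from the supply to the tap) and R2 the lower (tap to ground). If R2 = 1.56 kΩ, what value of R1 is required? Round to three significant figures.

R1 ≈ 2.41 kΩ

The divider ratio is R2/(R1+R2) = 5.27/13.4 = 0.3933.
Rearranging, R1 = R2·(1−k)/k = 1.56 × 1.543 = 2.407 kΩ.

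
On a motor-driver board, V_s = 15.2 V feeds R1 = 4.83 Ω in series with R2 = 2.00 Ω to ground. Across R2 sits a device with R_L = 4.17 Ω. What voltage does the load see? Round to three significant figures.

V_out ≈ 3.32 V

R2 ‖ R_L = (2.00 × 4.17)/(2.00 + 4.17) = 1.352 Ω.
Voltage divider with the loaded lower leg: V_out = 15.2 × 1.352/(4.83 + 1.352) = 15.2 × 0.2187 = 3.324 V.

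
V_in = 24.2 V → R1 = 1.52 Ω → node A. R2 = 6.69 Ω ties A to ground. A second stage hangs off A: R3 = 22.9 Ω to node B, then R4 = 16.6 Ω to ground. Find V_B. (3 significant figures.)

V_B ≈ 8.04 V

Looking into the second stage from A: R3 + R4 = 39.50 Ω appears in parallel with R2.
R2 ‖ (R3+R4) = 5.721 Ω.
V_A = 24.2 × 5.721/(1.52 + 5.721) = 19.12 V.
V_B = V_A × 0.4203 = 8.035 V.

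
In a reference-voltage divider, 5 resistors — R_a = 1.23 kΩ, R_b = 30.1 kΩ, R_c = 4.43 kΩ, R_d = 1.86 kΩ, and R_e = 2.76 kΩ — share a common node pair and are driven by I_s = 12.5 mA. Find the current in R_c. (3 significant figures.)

I ≈ 1.43 mA

ΣG = 1/1.23 + 1/30.1 + 1/4.43 + 1/1.86 + 1/2.76 = 1.972.
R_c takes the fraction G_k/ΣG = 0.2257/1.972 = 0.1145, so I = 12.5 × 0.1145 = 1.431 mA.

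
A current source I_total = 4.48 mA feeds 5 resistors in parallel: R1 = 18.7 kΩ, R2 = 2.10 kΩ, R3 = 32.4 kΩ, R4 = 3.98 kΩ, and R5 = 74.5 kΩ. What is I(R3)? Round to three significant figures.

Conductances: ΣG = 1/18.7 + 1/2.10 + 1/32.4 + 1/3.98 + 1/74.5 = 0.8252 (1/kΩ).
Current divider: I(R3) = I_total · G_k/ΣG = 4.48 × (0.03086/0.8252) = 4.48 × 0.03740 = 0.1676 mA.

I ≈ 0.168 mA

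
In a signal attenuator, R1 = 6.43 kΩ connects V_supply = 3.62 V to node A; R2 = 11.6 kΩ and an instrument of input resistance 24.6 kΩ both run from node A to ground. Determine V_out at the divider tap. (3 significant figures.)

V_out ≈ 1.99 V

The load sits in parallel with R2, giving an effective lower resistance R2' = R2·R_L/(R2+R_L) = 7.883 kΩ.
Now apply the divider: V_out = 3.62 × 0.5508 = 1.994 V.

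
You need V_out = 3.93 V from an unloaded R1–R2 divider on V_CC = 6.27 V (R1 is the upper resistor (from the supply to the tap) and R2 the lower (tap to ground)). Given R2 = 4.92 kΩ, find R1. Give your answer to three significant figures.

V_out/V_CC = R2/(R1+R2) = 0.6268.
R1 = R2·(1/k − 1) = 4.92 × 0.5954 = 2.929 kΩ.

R1 ≈ 2.93 kΩ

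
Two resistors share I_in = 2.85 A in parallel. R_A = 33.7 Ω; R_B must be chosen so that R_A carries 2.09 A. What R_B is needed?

Two-branch current divider: I_A = I_in · R_B/(R_A + R_B).
With f = 0.7333, R_B = R_A · f/(1−f) = 33.7 × 2.750 = 92.67 Ω.

R_B ≈ 92.7 Ω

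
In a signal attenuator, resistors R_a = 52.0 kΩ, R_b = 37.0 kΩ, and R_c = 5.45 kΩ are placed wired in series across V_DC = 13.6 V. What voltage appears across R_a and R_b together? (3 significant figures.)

Series total: ΣR = 52.0 + 37.0 + 5.45 = 94.45 kΩ.
R_{R_a..R_b} = 52.0 + 37.0 = 89.00 kΩ.
Voltage divider: V = V_DC · (89.00 / 94.45) = 13.6 × 0.9423 = 12.82 V.

V ≈ 12.8 V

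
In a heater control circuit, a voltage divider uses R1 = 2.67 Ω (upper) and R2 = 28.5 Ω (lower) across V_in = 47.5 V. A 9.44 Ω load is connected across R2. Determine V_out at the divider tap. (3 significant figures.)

First combine the lower leg with the load: R2 ‖ R_L = 7.091 Ω.
Now apply the divider: V_out = 47.5 × 0.7265 = 34.51 V.

V_out ≈ 34.5 V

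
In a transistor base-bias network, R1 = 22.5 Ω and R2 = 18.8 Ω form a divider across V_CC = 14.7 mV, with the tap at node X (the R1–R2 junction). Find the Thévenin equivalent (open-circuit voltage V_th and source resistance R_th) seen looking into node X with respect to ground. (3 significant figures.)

With X open, the divider is unloaded: V_th = 14.7 × 18.8/41.30 = 6.692 mV.
Looking into X with the source shorted: R_th = R1·R2/(R1+R2) = 22.50 × 18.8/41.30 = 10.24 Ω.

V_th ≈ 6.69 mV, R_th ≈ 10.2 Ω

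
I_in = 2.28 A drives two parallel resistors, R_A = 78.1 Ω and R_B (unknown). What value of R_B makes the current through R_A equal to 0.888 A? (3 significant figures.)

R_B ≈ 49.8 Ω

In a two-way split, I_A/I_in = R_B/(R_A + R_B).
0.888/2.28 = R_B/(R_A + R_B) → R_B = R_A · (0.3895)/(1 − 0.3895) = 78.1 × 0.6379 = 49.82 Ω.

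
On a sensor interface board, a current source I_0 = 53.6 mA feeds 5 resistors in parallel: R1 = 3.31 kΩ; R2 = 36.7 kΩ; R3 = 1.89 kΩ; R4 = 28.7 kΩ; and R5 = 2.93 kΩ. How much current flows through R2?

Total conductance ΣG = 1/3.31 + 1/36.7 + 1/1.89 + 1/28.7 + 1/2.93 = 1.235 (units of 1/kΩ).
By the current-divider rule, I = I_0 · G_k/ΣG = 53.6 × 0.02207 = 1.183 mA.

I ≈ 1.18 mA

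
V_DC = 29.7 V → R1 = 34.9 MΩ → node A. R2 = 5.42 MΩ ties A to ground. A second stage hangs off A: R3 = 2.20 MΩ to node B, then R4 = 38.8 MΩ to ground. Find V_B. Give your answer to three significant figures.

V_B ≈ 3.39 V

The second stage (R3 + R4 = 41.00 MΩ) loads node A in parallel with R2.
R2 ‖ (R3+R4) = 4.787 MΩ.
So V_A = 29.7 × 0.1206 = 3.582 V.
Stage 2 is unloaded, so V_B = V_A · R4/(R3+R4) = 3.582 × 38.8/41.00 = 3.390 V.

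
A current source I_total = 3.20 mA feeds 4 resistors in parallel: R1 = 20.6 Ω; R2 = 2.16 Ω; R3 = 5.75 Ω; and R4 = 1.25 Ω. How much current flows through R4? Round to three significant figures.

Conductances: ΣG = 1/20.6 + 1/2.16 + 1/5.75 + 1/1.25 = 1.485 (1/Ω).
By the current-divider rule, I = I_total · G_k/ΣG = 3.20 × 0.5386 = 1.723 mA.

I ≈ 1.72 mA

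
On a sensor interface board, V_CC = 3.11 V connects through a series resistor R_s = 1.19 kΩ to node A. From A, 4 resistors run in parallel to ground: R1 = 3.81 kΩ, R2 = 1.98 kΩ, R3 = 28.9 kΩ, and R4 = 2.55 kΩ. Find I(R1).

I ≈ 0.337 mA

Combine the parallel branches: R_p = (1/3.81 + 1/1.98 + 1/28.9 + 1/2.55)⁻¹ = 0.8373 kΩ.
V_A by voltage divider: V_A = 3.11 × 0.8373/(1.19 + 0.8373) = 1.284 V.
Branch current I = V_A/R1 = 1.284/3.81 = 0.3371 mA.
(Equivalently: I_total = 1.534 mA, then current-divider fraction G_k/ΣG = 0.2198.)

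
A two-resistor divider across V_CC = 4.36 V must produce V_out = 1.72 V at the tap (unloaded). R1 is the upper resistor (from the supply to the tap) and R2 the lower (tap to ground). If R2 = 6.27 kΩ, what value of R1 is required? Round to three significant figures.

R1 ≈ 9.62 kΩ

The divider ratio is R2/(R1+R2) = 1.72/4.36 = 0.3945.
So R1 = R2 · (V_CC/V_out − 1) = 6.27 × (4.36/1.72 − 1) = 6.27 × 1.535 = 9.624 kΩ.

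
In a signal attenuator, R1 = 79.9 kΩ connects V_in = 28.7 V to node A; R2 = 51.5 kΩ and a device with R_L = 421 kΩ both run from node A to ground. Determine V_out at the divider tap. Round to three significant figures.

First combine the lower leg with the load: R2 ‖ R_L = 45.89 kΩ.
Voltage divider with the loaded lower leg: V_out = 28.7 × 45.89/(79.9 + 45.89) = 28.7 × 0.3648 = 10.47 V.

V_out ≈ 10.5 V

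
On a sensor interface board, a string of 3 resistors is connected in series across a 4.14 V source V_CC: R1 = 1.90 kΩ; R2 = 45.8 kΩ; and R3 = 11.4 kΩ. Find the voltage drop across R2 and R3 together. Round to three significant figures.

V ≈ 4.01 V

Total series resistance ΣR = 1.90 + 45.8 + 11.4 = 59.10 kΩ.
R_{R2..R3} = 45.8 + 11.4 = 57.20 kΩ.
By the voltage-divider rule, V = 4.14 × 57.20/59.10 = 4.007 V.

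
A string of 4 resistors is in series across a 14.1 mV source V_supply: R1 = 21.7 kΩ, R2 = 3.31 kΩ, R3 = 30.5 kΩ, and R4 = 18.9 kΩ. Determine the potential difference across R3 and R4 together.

V ≈ 9.36 mV

Series total: ΣR = 21.7 + 3.31 + 30.5 + 18.9 = 74.41 kΩ.
R_{R3..R4} = 30.5 + 18.9 = 49.40 kΩ.
Voltage divider: V = V_supply · (49.40 / 74.41) = 14.1 × 0.6639 = 9.361 mV.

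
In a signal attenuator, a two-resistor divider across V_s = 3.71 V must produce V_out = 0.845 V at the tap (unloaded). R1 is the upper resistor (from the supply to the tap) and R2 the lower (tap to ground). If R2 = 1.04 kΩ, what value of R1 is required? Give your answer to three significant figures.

V_out/V_s = R2/(R1+R2) = 0.2278.
Rearranging, R1 = R2·(1−k)/k = 1.04 × 3.391 = 3.526 kΩ.

R1 ≈ 3.53 kΩ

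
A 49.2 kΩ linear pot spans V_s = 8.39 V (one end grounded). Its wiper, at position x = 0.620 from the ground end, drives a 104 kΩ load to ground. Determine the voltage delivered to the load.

V_out ≈ 4.68 V

The pot divides into 18.70 kΩ above the wiper and 30.50 kΩ below.
R_L loads the lower segment: effective lower R = 23.59 kΩ.
Loaded-divider output: V_out = 8.39 × 0.5578 = 4.680 V.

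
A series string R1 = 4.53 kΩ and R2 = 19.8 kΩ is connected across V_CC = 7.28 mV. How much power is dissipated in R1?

P ≈ 0.406 nW

Series current I = V_CC/ΣR = 7.28/24.33 = 0.2992 µA.
P = I²R = 0.08953 × 4.53 = 0.4056 nW.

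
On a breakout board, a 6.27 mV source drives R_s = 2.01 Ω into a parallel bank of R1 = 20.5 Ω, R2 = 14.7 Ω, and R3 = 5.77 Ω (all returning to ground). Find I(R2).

Combine the parallel branches: R_p = (1/20.5 + 1/14.7 + 1/5.77)⁻¹ = 3.447 Ω.
V_A by voltage divider: V_A = 6.27 × 3.447/(2.01 + 3.447) = 3.960 mV.
Branch current I = V_A/R2 = 3.960/14.7 = 0.2694 mA.

I ≈ 0.269 mA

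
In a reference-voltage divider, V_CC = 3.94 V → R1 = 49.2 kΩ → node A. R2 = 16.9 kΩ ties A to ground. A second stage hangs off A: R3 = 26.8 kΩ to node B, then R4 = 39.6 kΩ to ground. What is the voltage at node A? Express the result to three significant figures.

V_A ≈ 0.847 V

Looking into the second stage from A: R3 + R4 = 66.40 kΩ appears in parallel with R2.
Effective lower resistance at A: R2 ‖ 66.40 = 13.47 kΩ.
So V_A = 3.94 × 0.2150 = 0.8469 V.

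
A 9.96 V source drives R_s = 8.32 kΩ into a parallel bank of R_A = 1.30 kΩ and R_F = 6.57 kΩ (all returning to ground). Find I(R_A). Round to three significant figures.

Combine the parallel branches: R_p = (1/1.30 + 1/6.57)⁻¹ = 1.085 kΩ.
V_A = 9.96 × 1.085/9.405 = 1.149 V.
Branch current I = V_A/R_A = 1.149/1.30 = 0.8841 mA.
(Equivalently: I_total = 1.059 mA, then current-divider fraction G_k/ΣG = 0.8348.)

I ≈ 0.884 mA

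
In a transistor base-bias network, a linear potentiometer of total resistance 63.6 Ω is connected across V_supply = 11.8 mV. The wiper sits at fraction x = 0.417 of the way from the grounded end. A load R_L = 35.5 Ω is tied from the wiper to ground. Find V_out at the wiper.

V_out ≈ 3.43 mV

Split the track: R_lower = x·R_p = 26.52 Ω, R_upper = (1−x)·R_p = 37.08 Ω.
(x·R_p) ‖ R_L = 15.18 Ω.
Then V_out = V_supply · 15.18/(37.08 + 15.18) = 3.428 mV.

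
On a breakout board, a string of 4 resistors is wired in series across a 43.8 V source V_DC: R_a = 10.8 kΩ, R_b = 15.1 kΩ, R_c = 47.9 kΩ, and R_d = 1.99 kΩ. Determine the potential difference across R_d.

V ≈ 1.15 V

ΣR = 10.8 + 15.1 + 47.9 + 1.99 = 75.79 kΩ.
V = V_DC · R/ΣR = 43.8 × 0.02626 = 1.150 V.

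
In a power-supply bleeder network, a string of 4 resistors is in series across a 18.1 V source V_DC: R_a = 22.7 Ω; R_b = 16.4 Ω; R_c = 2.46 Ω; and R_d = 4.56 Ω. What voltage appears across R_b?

V ≈ 6.44 V

Total series resistance ΣR = 22.7 + 16.4 + 2.46 + 4.56 = 46.12 Ω.
By the voltage-divider rule, V = 18.1 × 16.40/46.12 = 6.436 V.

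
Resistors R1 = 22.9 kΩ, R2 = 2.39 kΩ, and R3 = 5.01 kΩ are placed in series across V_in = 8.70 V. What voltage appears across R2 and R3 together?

ΣR = 22.9 + 2.39 + 5.01 = 30.30 kΩ.
R_{R2..R3} = 2.39 + 5.01 = 7.400 kΩ.
Voltage divider: V = V_in · (7.400 / 30.30) = 8.70 × 0.2442 = 2.125 V.

V ≈ 2.12 V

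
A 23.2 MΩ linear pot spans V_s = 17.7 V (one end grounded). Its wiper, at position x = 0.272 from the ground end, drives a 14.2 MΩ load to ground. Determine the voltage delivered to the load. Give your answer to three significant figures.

V_out ≈ 3.64 V

Split the track: R_lower = x·R_p = 6.310 MΩ, R_upper = (1−x)·R_p = 16.89 MΩ.
(x·R_p) ‖ R_L = 4.369 MΩ.
Loaded-divider output: V_out = 17.7 × 0.2055 = 3.638 V.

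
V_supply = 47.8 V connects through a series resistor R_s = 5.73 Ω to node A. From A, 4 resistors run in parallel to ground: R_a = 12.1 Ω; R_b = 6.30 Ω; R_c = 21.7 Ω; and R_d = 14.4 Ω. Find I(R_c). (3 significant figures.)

I ≈ 0.723 A

Equivalent of the parallel group: R_p = 2.802 Ω.
V_A = 47.8 × 2.802/8.532 = 15.70 V.
I(R_c) = V_A / R_c = 15.70/21.7 = 0.7234 A.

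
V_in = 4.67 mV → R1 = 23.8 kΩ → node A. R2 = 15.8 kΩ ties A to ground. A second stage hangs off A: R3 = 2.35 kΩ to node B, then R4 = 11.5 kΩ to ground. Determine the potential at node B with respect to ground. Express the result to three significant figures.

Looking into the second stage from A: R3 + R4 = 13.85 kΩ appears in parallel with R2.
R2 ‖ (R3+R4) = 7.380 kΩ.
First divider: V_A = V_in · 7.380/(23.8 + 7.380) = 1.105 mV.
Then the unloaded second divider: V_B = V_A × R4/(R3+R4) = 1.105 × 0.8303 = 0.9178 mV.

V_B ≈ 0.918 mV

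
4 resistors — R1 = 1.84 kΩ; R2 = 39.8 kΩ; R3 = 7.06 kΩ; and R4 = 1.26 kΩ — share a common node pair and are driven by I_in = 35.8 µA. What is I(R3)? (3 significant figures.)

ΣG = 1/1.84 + 1/39.8 + 1/7.06 + 1/1.26 = 1.504.
Current divider: I(R3) = I_in · G_k/ΣG = 35.8 × (0.1416/1.504) = 35.8 × 0.09418 = 3.372 µA.

I ≈ 3.37 µA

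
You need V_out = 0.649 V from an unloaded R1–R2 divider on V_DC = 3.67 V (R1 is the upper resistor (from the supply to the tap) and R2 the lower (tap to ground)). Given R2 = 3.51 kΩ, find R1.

R1 ≈ 16.3 kΩ

V_out/V_DC = R2/(R1+R2) = 0.1768.
R1 = R2·(1/k − 1) = 3.51 × 4.655 = 16.34 kΩ.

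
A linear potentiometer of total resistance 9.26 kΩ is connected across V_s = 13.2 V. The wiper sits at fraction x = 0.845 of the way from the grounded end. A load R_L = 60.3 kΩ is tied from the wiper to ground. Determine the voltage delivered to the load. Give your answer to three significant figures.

Split the track: R_lower = x·R_p = 7.825 kΩ, R_upper = (1−x)·R_p = 1.435 kΩ.
Lower segment in parallel with the load: 7.825 ‖ 60.3 = 6.926 kΩ.
Then V_out = V_s · 6.926/(1.435 + 6.926) = 10.93 V.

V_out ≈ 10.9 V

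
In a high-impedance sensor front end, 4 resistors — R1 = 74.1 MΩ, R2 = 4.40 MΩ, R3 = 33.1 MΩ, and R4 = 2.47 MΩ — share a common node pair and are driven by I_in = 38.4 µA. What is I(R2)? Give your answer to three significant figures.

ΣG = 1/74.1 + 1/4.40 + 1/33.1 + 1/2.47 = 0.6758.
By the current-divider rule, I = I_in · G_k/ΣG = 38.4 × 0.3363 = 12.91 µA.

I ≈ 12.9 µA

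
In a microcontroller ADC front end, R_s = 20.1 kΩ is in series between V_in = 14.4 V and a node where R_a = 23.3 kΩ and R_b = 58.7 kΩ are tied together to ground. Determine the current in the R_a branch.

Combine the parallel branches: R_p = (1/23.3 + 1/58.7)⁻¹ = 16.68 kΩ.
V_A = 14.4 × 16.68/36.78 = 6.530 V.
I(R_a) = V_A / R_a = 6.530/23.3 = 0.2803 mA.
(Check via current divider: I_total = 0.3915 mA; share G_k/ΣG = 0.7159 → same result.)

I ≈ 0.280 mA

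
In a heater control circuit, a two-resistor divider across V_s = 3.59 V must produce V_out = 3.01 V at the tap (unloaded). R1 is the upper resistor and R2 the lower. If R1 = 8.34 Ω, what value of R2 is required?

R2 ≈ 43.3 Ω

V_out/V_s = R2/(R1+R2) = 0.8384.
So R2 = R1 · V_out/(V_s − V_out) = 8.34 × 3.01/(3.59 − 3.01) = 8.34 × 5.190 = 43.28 Ω.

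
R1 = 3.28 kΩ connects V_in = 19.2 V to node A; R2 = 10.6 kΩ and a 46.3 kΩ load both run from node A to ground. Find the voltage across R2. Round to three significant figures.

The load sits in parallel with R2, giving an effective lower resistance R2' = R2·R_L/(R2+R_L) = 8.625 kΩ.
Then V_out = V_in · R2'/(R1 + R2') = 19.2 × 8.625/11.91 = 13.91 V.

V_out ≈ 13.9 V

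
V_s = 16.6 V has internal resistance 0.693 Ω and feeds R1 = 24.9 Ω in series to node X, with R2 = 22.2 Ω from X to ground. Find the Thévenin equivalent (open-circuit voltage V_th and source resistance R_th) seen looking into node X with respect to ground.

R1' = 0.693 + 24.9 = 25.59 Ω (source resistance + R1).
Open-circuit (no load on X): V_th = V_s · R2/(R1' + R2) = 16.6 × 22.2/(25.59 + 22.2) = 7.711 V.
Looking into X with the source shorted: R_th = R1'·R2/(R1'+R2) = 25.59 × 22.2/47.79 = 11.89 Ω.

V_th ≈ 7.71 V, R_th ≈ 11.9 Ω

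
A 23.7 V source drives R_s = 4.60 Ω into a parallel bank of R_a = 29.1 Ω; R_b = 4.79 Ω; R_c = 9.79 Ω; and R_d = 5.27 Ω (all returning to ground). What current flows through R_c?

Combine the parallel branches: R_p = (1/29.1 + 1/4.79 + 1/9.79 + 1/5.27)⁻¹ = 1.869 Ω.
V_A = 23.7 × 1.869/6.469 = 6.847 V.
Branch current I = V_A/R_c = 6.847/9.79 = 0.6994 A.

I ≈ 0.699 A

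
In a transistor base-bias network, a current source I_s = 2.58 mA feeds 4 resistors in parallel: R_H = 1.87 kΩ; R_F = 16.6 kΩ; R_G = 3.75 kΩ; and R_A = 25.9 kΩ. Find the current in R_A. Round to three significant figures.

Conductances: ΣG = 1/1.87 + 1/16.6 + 1/3.75 + 1/25.9 = 0.9003 (1/kΩ).
R_A takes the fraction G_k/ΣG = 0.03861/0.9003 = 0.04289, so I = 2.58 × 0.04289 = 0.1106 mA.

I ≈ 0.111 mA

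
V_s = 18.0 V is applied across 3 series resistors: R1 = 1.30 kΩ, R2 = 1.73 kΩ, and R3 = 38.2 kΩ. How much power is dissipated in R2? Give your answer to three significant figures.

Series current I = V_s/ΣR = 18.0/41.23 = 0.4366 mA.
P = I²R = 0.1906 × 1.73 = 0.3297 mW.

P ≈ 0.330 mW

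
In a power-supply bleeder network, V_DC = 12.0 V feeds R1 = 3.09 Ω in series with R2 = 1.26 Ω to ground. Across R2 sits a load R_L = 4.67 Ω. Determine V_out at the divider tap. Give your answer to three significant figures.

The load sits in parallel with R2, giving an effective lower resistance R2' = R2·R_L/(R2+R_L) = 0.9923 Ω.
Voltage divider with the loaded lower leg: V_out = 12.0 × 0.9923/(3.09 + 0.9923) = 12.0 × 0.2431 = 2.917 V.
(Unloaded it would be 3.48 V; the load pulls it down.)

V_out ≈ 2.92 V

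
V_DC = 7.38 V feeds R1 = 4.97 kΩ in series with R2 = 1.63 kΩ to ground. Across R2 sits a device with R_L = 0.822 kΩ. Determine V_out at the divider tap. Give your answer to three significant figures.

The load sits in parallel with R2, giving an effective lower resistance R2' = R2·R_L/(R2+R_L) = 0.5464 kΩ.
Then V_out = V_DC · R2'/(R1 + R2') = 7.38 × 0.5464/5.516 = 0.7310 V.

V_out ≈ 0.731 V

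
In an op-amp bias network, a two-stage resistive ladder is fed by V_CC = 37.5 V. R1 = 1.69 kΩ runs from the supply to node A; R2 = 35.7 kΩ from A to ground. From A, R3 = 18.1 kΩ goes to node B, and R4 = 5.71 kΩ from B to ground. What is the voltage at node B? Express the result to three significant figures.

V_B ≈ 8.04 V

Looking into the second stage from A: R3 + R4 = 23.81 kΩ appears in parallel with R2.
R2 ‖ (R3+R4) = 14.28 kΩ.
So V_A = 37.5 × 0.8942 = 33.53 V.
Stage 2 is unloaded, so V_B = V_A · R4/(R3+R4) = 33.53 × 5.71/23.81 = 8.042 V.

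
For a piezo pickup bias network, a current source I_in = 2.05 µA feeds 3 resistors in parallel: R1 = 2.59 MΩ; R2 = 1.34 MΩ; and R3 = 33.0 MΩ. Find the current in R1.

I ≈ 0.681 µA

Conductances: ΣG = 1/2.59 + 1/1.34 + 1/33.0 = 1.163 (1/MΩ).
Current divider: I(R1) = I_in · G_k/ΣG = 2.05 × (0.3861/1.163) = 2.05 × 0.3321 = 0.6808 µA.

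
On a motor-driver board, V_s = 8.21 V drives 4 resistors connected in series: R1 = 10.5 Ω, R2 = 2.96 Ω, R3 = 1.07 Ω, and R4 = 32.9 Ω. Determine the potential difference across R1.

ΣR = 10.5 + 2.96 + 1.07 + 32.9 = 47.43 Ω.
Voltage divider: V = V_s · (10.50 / 47.43) = 8.21 × 0.2214 = 1.818 V.

V ≈ 1.82 V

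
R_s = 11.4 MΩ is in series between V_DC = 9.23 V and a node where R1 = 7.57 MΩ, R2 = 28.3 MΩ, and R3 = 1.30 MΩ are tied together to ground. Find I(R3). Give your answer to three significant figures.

Parallel bank: R_p = 1/(1/7.57 + 1/28.3 + 1/1.30) = 1.068 MΩ.
V_A by voltage divider: V_A = 9.23 × 1.068/(11.4 + 1.068) = 0.7904 V.
Branch current I = V_A/R3 = 0.7904/1.30 = 0.6080 µA.
(Check via current divider: I_total = 0.7403 µA; share G_k/ΣG = 0.8212 → same result.)

I ≈ 0.608 µA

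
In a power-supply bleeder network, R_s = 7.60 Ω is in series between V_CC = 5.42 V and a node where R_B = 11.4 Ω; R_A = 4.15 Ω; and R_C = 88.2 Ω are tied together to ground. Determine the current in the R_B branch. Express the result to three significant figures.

I ≈ 0.133 A

Combine the parallel branches: R_p = (1/11.4 + 1/4.15 + 1/88.2)⁻¹ = 2.941 Ω.
V_A by voltage divider: V_A = 5.42 × 2.941/(7.60 + 2.941) = 1.512 V.
I(R_B) = V_A / R_B = 1.512/11.4 = 0.1326 A.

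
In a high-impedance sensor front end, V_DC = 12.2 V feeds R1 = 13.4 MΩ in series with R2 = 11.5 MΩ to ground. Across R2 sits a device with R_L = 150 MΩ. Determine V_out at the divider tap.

The load sits in parallel with R2, giving an effective lower resistance R2' = R2·R_L/(R2+R_L) = 10.68 MΩ.
Then V_out = V_DC · R2'/(R1 + R2') = 12.2 × 10.68/24.08 = 5.411 V.

V_out ≈ 5.41 V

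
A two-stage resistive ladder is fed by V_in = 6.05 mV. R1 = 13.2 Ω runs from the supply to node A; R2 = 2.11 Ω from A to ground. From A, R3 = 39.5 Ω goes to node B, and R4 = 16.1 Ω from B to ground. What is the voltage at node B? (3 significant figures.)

Node A sees R2 in parallel with the series input of stage 2, R3 + R4 = 55.60 Ω.
Effective lower resistance at A: R2 ‖ 55.60 = 2.033 Ω.
So V_A = 6.05 × 0.1335 = 0.8074 mV.
V_B = V_A × 0.2896 = 0.2338 mV.

V_B ≈ 0.234 mV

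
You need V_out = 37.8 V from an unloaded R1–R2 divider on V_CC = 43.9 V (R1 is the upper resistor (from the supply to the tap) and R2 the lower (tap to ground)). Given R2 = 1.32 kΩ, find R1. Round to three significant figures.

V_out/V_CC = R2/(R1+R2) = 0.8610.
R1 = R2·(1/k − 1) = 1.32 × 0.1614 = 0.2130 kΩ.

R1 ≈ 0.213 kΩ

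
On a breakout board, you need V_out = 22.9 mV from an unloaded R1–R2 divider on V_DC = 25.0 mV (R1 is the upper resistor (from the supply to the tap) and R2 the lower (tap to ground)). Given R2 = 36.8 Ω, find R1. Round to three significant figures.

The divider ratio is R2/(R1+R2) = 22.9/25.0 = 0.9160.
Rearranging, R1 = R2·(1−k)/k = 36.8 × 0.09170 = 3.375 Ω.

R1 ≈ 3.37 Ω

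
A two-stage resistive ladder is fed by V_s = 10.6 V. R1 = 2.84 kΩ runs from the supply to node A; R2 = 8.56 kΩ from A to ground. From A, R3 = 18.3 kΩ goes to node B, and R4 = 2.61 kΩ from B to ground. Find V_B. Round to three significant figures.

Node A sees R2 in parallel with the series input of stage 2, R3 + R4 = 20.91 kΩ.
R2 ‖ (R3+R4) = 6.074 kΩ.
So V_A = 10.6 × 0.6814 = 7.223 V.
Stage 2 is unloaded, so V_B = V_A · R4/(R3+R4) = 7.223 × 2.61/20.91 = 0.9015 V.

V_B ≈ 0.902 V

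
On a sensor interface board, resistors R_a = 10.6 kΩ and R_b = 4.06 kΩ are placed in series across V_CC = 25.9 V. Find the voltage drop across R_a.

Total series resistance ΣR = 10.6 + 4.06 = 14.66 kΩ.
Voltage divider: V = V_CC · (10.60 / 14.66) = 25.9 × 0.7231 = 18.73 V.

V ≈ 18.7 V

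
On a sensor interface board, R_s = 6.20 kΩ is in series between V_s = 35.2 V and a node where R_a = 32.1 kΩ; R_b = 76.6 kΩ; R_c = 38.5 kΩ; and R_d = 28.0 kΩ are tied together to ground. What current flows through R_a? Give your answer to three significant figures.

Parallel bank: R_p = 1/(1/32.1 + 1/76.6 + 1/38.5 + 1/28.0) = 9.443 kΩ.
V_A = 35.2 × 9.443/15.64 = 21.25 V.
Branch current I = V_A/R_a = 21.25/32.1 = 0.6620 mA.

I ≈ 0.662 mA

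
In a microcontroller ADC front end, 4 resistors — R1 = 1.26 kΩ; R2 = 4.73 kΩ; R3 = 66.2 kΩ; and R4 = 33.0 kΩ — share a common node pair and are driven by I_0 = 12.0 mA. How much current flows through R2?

I ≈ 2.42 mA

Conductances: ΣG = 1/1.26 + 1/4.73 + 1/66.2 + 1/33.0 = 1.050 (1/kΩ).
R2 takes the fraction G_k/ΣG = 0.2114/1.050 = 0.2013, so I = 12.0 × 0.2013 = 2.415 mA.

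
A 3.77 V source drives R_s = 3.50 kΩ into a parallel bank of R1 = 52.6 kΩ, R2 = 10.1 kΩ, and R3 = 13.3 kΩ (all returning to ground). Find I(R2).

I ≈ 0.223 mA

Equivalent of the parallel group: R_p = 5.176 kΩ.
Node voltage V_A = V_DC · R_p/(R_s + R_p) = 3.77 × 0.5966 = 2.249 V.
I(R2) = V_A / R2 = 2.249/10.1 = 0.2227 mA.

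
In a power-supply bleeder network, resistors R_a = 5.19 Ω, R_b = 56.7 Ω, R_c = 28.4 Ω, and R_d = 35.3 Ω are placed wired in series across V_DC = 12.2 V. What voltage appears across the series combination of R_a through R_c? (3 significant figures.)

V ≈ 8.77 V

Total series resistance ΣR = 5.19 + 56.7 + 28.4 + 35.3 = 125.6 Ω.
R_{R_a..R_c} = 5.19 + 56.7 + 28.4 = 90.29 Ω.
V = V_DC · R/ΣR = 12.2 × 0.7189 = 8.771 V.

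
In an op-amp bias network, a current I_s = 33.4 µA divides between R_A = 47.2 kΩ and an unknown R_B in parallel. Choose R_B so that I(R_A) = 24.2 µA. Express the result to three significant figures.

R_B ≈ 124 kΩ

The fraction through R_A equals R_B/(R_A+R_B).
24.2/33.4 = R_B/(R_A + R_B) → R_B = R_A · (0.7246)/(1 − 0.7246) = 47.2 × 2.630 = 124.2 kΩ.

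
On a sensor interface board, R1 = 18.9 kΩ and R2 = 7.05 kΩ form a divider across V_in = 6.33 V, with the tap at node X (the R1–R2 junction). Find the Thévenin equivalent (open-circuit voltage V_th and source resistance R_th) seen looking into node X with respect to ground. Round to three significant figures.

V_th is the unloaded tap voltage: V_in · R2/(R1+R2) = 6.33 × 0.2717 = 1.720 V.
With V_in suppressed (replaced by a short), R_th = R1 ‖ R2 = (18.90 × 7.05)/(18.90 + 7.05) = 5.135 kΩ.

V_th ≈ 1.72 V, R_th ≈ 5.13 kΩ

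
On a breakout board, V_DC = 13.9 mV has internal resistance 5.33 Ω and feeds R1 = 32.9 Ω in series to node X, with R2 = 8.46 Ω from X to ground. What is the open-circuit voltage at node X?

V_th ≈ 2.52 mV

R1' = 5.33 + 32.9 = 38.23 Ω (source resistance + R1).
V_th is the unloaded tap voltage: V_DC · R2/(R1'+R2) = 13.9 × 0.1812 = 2.519 mV.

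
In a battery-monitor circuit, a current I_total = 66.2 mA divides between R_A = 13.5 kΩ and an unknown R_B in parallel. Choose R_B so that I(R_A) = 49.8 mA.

R_B ≈ 41.0 kΩ

Two-branch current divider: I_A = I_total · R_B/(R_A + R_B).
49.8/66.2 = R_B/(R_A + R_B) → R_B = R_A · (0.7523)/(1 − 0.7523) = 13.5 × 3.037 = 40.99 kΩ.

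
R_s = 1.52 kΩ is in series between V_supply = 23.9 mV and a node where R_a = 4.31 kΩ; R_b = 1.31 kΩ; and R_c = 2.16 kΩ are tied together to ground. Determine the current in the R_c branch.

Equivalent of the parallel group: R_p = 0.6857 kΩ.
Node voltage V_A = V_supply · R_p/(R_s + R_p) = 23.9 × 0.3109 = 7.430 mV.
Branch current I = V_A/R_c = 7.430/2.16 = 3.440 µA.

I ≈ 3.44 µA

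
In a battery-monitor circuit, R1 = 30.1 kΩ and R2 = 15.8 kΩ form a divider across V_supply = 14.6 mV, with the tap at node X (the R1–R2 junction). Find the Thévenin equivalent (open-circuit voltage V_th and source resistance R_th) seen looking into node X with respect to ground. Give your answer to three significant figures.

V_th ≈ 5.03 mV, R_th ≈ 10.4 kΩ

V_th is the unloaded tap voltage: V_supply · R2/(R1+R2) = 14.6 × 0.3442 = 5.026 mV.
Zeroing V_supply shorts the top of R1 to ground, so R_th = R1 ‖ R2 = 10.36 kΩ.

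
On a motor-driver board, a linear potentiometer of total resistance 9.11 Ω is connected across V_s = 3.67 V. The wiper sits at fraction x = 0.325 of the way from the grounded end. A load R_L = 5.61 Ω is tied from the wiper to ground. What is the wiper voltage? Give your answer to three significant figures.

V_out ≈ 0.879 V

The pot divides into 6.149 Ω above the wiper and 2.961 Ω below.
(x·R_p) ‖ R_L = 1.938 Ω.
Loaded-divider output: V_out = 3.67 × 0.2396 = 0.8795 V.
(Unloaded: V_out = x·V_s = 1.19 V.)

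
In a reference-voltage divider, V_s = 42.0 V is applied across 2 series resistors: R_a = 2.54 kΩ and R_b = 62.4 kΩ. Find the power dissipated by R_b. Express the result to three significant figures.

P ≈ 26.1 mW

Series current I = V_s/ΣR = 42.0/64.94 = 0.6468 mA.
P = I²R = 0.4183 × 62.4 = 26.10 mW.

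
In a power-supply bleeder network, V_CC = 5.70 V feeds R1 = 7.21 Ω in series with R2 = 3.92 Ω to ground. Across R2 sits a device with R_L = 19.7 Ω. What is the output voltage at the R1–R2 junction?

First combine the lower leg with the load: R2 ‖ R_L = 3.269 Ω.
Then V_out = V_CC · R2'/(R1 + R2') = 5.70 × 3.269/10.48 = 1.778 V.

V_out ≈ 1.78 V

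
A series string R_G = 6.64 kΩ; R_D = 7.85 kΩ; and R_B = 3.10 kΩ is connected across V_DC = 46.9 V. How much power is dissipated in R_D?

P ≈ 55.8 mW

ΣR = 17.59 kΩ → I = 46.9/17.59 = 2.666 mA.
P(R_D) = I²·R_D = (2.666)² × 7.85 = 55.81 mW.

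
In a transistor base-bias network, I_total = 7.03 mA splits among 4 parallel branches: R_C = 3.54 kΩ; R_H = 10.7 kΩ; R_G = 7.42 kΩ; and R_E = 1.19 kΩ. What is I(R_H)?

I ≈ 0.486 mA

Total conductance ΣG = 1/3.54 + 1/10.7 + 1/7.42 + 1/1.19 = 1.351 (units of 1/kΩ).
By the current-divider rule, I = I_total · G_k/ΣG = 7.03 × 0.06917 = 0.4863 mA.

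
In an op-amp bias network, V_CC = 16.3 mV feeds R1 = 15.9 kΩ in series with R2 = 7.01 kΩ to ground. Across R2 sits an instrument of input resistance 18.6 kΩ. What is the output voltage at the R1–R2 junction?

V_out ≈ 3.95 mV

R2 ‖ R_L = (7.01 × 18.6)/(7.01 + 18.6) = 5.091 kΩ.
Voltage divider with the loaded lower leg: V_out = 16.3 × 5.091/(15.9 + 5.091) = 16.3 × 0.2425 = 3.953 mV.
(Unloaded it would be 4.99 mV; the load pulls it down.)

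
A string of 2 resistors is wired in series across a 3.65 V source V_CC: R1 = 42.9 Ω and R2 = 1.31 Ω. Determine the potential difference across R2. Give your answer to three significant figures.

V ≈ 0.108 V

ΣR = 42.9 + 1.31 = 44.21 Ω.
By the voltage-divider rule, V = 3.65 × 1.310/44.21 = 0.1082 V.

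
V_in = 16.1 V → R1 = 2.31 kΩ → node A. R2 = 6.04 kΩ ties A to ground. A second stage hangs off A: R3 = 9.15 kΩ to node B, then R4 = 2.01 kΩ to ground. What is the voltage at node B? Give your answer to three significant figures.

Node A sees R2 in parallel with the series input of stage 2, R3 + R4 = 11.16 kΩ.
R2 ‖ (R3+R4) = 3.919 kΩ.
V_A = 16.1 × 3.919/(2.31 + 3.919) = 10.13 V.
V_B = V_A × 0.1801 = 1.824 V.

V_B ≈ 1.82 V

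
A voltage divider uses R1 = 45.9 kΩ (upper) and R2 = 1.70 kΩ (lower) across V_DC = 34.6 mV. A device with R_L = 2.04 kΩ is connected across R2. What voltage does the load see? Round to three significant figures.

V_out ≈ 0.685 mV

R2 ‖ R_L = (1.70 × 2.04)/(1.70 + 2.04) = 0.9273 kΩ.
Voltage divider with the loaded lower leg: V_out = 34.6 × 0.9273/(45.9 + 0.9273) = 34.6 × 0.01980 = 0.6851 mV.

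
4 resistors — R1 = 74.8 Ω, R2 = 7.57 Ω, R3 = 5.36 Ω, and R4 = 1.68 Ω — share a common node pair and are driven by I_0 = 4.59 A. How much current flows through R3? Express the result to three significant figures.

I ≈ 0.924 A

ΣG = 1/74.8 + 1/7.57 + 1/5.36 + 1/1.68 = 0.9273.
R3 takes the fraction G_k/ΣG = 0.1866/0.9273 = 0.2012, so I = 4.59 × 0.2012 = 0.9235 A.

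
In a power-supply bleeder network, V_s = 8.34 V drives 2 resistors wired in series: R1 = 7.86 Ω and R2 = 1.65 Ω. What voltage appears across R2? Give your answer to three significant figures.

Series total: ΣR = 7.86 + 1.65 = 9.510 Ω.
By the voltage-divider rule, V = 8.34 × 1.650/9.510 = 1.447 V.

V ≈ 1.45 V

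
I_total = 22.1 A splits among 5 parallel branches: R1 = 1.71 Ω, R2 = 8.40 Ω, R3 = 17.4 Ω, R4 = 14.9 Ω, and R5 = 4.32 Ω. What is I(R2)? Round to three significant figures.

I ≈ 2.48 A

ΣG = 1/1.71 + 1/8.40 + 1/17.4 + 1/14.9 + 1/4.32 = 1.060.
Current divider: I(R2) = I_total · G_k/ΣG = 22.1 × (0.1190/1.060) = 22.1 × 0.1123 = 2.482 A.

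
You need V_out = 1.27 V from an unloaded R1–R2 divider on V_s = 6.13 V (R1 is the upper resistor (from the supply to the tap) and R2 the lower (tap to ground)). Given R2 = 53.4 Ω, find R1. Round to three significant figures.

The divider ratio is R2/(R1+R2) = 1.27/6.13 = 0.2072.
So R1 = R2 · (V_s/V_out − 1) = 53.4 × (6.13/1.27 − 1) = 53.4 × 3.827 = 204.3 Ω.

R1 ≈ 204 Ω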